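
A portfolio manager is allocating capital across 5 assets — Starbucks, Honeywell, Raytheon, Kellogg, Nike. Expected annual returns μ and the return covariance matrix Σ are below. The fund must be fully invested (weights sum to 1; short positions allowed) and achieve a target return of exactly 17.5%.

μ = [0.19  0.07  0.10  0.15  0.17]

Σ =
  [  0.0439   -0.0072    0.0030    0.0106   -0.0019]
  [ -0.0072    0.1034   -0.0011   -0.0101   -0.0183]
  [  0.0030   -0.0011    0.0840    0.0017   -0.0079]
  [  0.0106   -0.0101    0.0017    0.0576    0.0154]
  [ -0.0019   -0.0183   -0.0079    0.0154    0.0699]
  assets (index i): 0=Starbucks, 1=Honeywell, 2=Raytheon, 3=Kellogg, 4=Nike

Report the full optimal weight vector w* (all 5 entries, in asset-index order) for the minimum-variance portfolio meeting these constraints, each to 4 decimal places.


0.5739  0.0349  0.0215  0.0740  0.2957

x=Σ⁻¹μ = [4.3141  1.6196  1.2979  1.2982  2.8340]
y=Σ⁻¹𝟙 = [22.6658  15.6355  12.7854  10.7150  18.1000]
a=μᵀx=1.739354  b=𝟙ᵀx=11.363783  c=𝟙ᵀy=79.901740  D=ac−b²=9.841831
λ₁=(c·0.175−b)/D = (79.901740·0.175−11.363783)/9.841831 = 0.266111
λ₂=(a−b·0.175)/D = (1.739354−11.363783·0.175)/9.841831 = -0.025331
w* = 0.266111·x + -0.025331·y:
  w_0 = 0.266111·4.3141 + -0.025331·22.6658 = 0.5739  (Starbucks)
  w_1 = 0.266111·1.6196 + -0.025331·15.6355 = 0.0349  (Honeywell)
  w_2 = 0.266111·1.2979 + -0.025331·12.7854 = 0.0215  (Raytheon)
  w_3 = 0.266111·1.2982 + -0.025331·10.7150 = 0.0740  (Kellogg)
  w_4 = 0.266111·2.8340 + -0.025331·18.1000 = 0.2957  (Nike)
Σw_i=1.0000  μᵀw=0.1750
σ²=wᵀΣw=λ₁·μ_p+λ₂ = 0.266111·0.175 + -0.025331 = 0.021238 ≈ 0.0212


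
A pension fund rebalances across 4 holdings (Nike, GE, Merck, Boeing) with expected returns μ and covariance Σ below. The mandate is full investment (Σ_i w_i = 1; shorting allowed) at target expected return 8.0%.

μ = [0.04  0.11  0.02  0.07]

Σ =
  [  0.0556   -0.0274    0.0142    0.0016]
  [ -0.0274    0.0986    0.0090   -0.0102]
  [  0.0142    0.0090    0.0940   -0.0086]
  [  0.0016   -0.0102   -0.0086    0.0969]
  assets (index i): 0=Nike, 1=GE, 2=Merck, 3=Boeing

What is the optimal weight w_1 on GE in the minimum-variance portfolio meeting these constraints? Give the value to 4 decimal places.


x=Σ⁻¹μ = [1.5261  1.6375  -0.0958  0.8611]
y=Σ⁻¹𝟙 = [24.7439  17.7164  6.3330  12.3383]
a=μᵀx=0.299530  b=𝟙ᵀx=3.928898  c=𝟙ᵀy=61.131529  D=ac−b²=2.874483
λ₁=(c·0.080−b)/D = (61.131529·0.080−3.928898)/2.874483 = 0.334538
λ₂=(a−b·0.080)/D = (0.299530−3.928898·0.080)/2.874483 = -0.005142
w* = 0.334538·x + -0.005142·y:
  w_0 = 0.334538·1.5261 + -0.005142·24.7439 = 0.3833  (Nike)
  w_1 = 0.334538·1.6375 + -0.005142·17.7164 = 0.4567  (GE)
  w_2 = 0.334538·-0.0958 + -0.005142·6.3330 = -0.0646  (Merck)
  w_3 = 0.334538·0.8611 + -0.005142·12.3383 = 0.2246  (Boeing)
Σw_i=1.0000  μᵀw=0.0800
σ²=wᵀΣw=λ₁·μ_p+λ₂ = 0.334538·0.080 + -0.005142 = 0.021621 ≈ 0.0216

0.4567


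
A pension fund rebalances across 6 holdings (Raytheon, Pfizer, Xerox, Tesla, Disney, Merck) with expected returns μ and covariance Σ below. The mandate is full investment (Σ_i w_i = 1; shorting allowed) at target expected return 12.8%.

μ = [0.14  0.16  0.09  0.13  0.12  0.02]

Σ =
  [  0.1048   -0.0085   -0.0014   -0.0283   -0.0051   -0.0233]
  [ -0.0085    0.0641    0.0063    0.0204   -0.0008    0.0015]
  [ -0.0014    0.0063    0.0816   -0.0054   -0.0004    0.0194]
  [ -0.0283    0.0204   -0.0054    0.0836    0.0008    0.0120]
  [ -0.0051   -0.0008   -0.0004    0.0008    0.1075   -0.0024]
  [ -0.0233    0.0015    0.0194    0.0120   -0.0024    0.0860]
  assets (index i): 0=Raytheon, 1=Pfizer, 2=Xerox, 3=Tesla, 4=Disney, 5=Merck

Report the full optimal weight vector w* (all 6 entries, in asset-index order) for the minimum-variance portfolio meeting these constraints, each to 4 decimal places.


g=Σ⁻¹μ = [2.1319  2.1246  1.0196  1.7648  1.2313  0.3312]
h=Σ⁻¹𝟙 = [17.6292  12.5018  9.5932  13.6167  10.4432  12.4135]
a=μᵀg=1.113968  b=𝟙ᵀg=8.603398  c=𝟙ᵀh=76.197700  D=ac−b²=10.863330
λ₁=(c·0.128−b)/D = (76.197700·0.128−8.603398)/10.863330 = 0.105852
λ₂=(a−b·0.128)/D = (1.113968−8.603398·0.128)/10.863330 = 0.001172
w* = 0.105852·g + 0.001172·h:
  w_0 = 0.105852·2.1319 + 0.001172·17.6292 = 0.2463  (Raytheon)
  w_1 = 0.105852·2.1246 + 0.001172·12.5018 = 0.2395  (Pfizer)
  w_2 = 0.105852·1.0196 + 0.001172·9.5932 = 0.1192  (Xerox)
  w_3 = 0.105852·1.7648 + 0.001172·13.6167 = 0.2028  (Tesla)
  w_4 = 0.105852·1.2313 + 0.001172·10.4432 = 0.1426  (Disney)
  w_5 = 0.105852·0.3312 + 0.001172·12.4135 = 0.0496  (Merck)
Σw_i=1.0000  μᵀw=0.1280
σ²=wᵀΣw=λ₁·μ_p+λ₂ = 0.105852·0.128 + 0.001172 = 0.014721 ≈ 0.0147

0.2463  0.2395  0.1192  0.2028  0.1426  0.0496


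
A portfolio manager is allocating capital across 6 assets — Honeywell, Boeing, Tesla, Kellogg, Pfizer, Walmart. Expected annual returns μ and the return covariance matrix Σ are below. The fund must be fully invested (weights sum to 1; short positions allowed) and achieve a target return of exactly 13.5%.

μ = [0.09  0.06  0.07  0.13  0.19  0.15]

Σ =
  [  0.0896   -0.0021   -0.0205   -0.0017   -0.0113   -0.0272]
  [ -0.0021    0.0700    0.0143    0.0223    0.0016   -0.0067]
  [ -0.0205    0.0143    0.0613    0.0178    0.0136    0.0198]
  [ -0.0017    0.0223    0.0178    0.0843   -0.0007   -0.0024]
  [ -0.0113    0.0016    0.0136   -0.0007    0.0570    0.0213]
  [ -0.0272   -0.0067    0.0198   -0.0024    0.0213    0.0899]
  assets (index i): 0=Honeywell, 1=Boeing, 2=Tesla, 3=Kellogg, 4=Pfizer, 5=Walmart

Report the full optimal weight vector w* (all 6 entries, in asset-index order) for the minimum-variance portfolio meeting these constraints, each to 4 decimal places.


0.2317  0.0817  0.0402  0.1546  0.3141  0.1776

u=Σ⁻¹μ = [1.9252  0.5086  0.0236  1.5125  3.1216  1.5845]
v=Σ⁻¹𝟙 = [19.5925  11.1074  11.0236  7.4589  13.9658  12.3415]
a=μᵀu=1.232818  b=𝟙ᵀu=8.675808  c=𝟙ᵀv=75.489713  D=ac−b²=17.795417
λ₁=(c·0.135−b)/D = (75.489713·0.135−8.675808)/17.795417 = 0.085151
λ₂=(a−b·0.135)/D = (1.232818−8.675808·0.135)/17.795417 = 0.003461
w* = 0.085151·u + 0.003461·v:
  w_0 = 0.085151·1.9252 + 0.003461·19.5925 = 0.2317  (Honeywell)
  w_1 = 0.085151·0.5086 + 0.003461·11.1074 = 0.0817  (Boeing)
  w_2 = 0.085151·0.0236 + 0.003461·11.0236 = 0.0402  (Tesla)
  w_3 = 0.085151·1.5125 + 0.003461·7.4589 = 0.1546  (Kellogg)
  w_4 = 0.085151·3.1216 + 0.003461·13.9658 = 0.3141  (Pfizer)
  w_5 = 0.085151·1.5845 + 0.003461·12.3415 = 0.1776  (Walmart)
Σw_i=1.0000  μᵀw=0.1350
σ²=wᵀΣw=λ₁·μ_p+λ₂ = 0.085151·0.135 + 0.003461 = 0.014956 ≈ 0.0150


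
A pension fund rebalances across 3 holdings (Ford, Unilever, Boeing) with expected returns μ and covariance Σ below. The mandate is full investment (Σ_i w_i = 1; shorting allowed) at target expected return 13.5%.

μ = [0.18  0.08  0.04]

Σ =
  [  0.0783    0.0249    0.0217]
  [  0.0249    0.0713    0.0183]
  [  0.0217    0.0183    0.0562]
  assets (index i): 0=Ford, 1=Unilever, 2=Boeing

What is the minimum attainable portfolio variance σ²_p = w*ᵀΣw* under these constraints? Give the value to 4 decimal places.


g=Σ⁻¹μ = [2.2485  0.4113  -0.2904]
h=Σ⁻¹𝟙 = [6.6071  8.5175  12.4689]
a=μᵀg=0.426024  b=𝟙ᵀg=2.369442  c=𝟙ᵀh=27.593604  D=ac−b²=6.141289
λ₁=(c·0.135−b)/D = (27.593604·0.135−2.369442)/6.141289 = 0.220751
λ₂=(a−b·0.135)/D = (0.426024−2.369442·0.135)/6.141289 = 0.017285
w* = 0.220751·g + 0.017285·h:
  w_0 = 0.220751·2.2485 + 0.017285·6.6071 = 0.6106  (Ford)
  w_1 = 0.220751·0.4113 + 0.017285·8.5175 = 0.2380  (Unilever)
  w_2 = 0.220751·-0.2904 + 0.017285·12.4689 = 0.1514  (Boeing)
Σw_i=1.0000  μᵀw=0.1350
σ²=wᵀΣw=λ₁·μ_p+λ₂ = 0.220751·0.135 + 0.017285 = 0.047086 ≈ 0.0471

0.0471


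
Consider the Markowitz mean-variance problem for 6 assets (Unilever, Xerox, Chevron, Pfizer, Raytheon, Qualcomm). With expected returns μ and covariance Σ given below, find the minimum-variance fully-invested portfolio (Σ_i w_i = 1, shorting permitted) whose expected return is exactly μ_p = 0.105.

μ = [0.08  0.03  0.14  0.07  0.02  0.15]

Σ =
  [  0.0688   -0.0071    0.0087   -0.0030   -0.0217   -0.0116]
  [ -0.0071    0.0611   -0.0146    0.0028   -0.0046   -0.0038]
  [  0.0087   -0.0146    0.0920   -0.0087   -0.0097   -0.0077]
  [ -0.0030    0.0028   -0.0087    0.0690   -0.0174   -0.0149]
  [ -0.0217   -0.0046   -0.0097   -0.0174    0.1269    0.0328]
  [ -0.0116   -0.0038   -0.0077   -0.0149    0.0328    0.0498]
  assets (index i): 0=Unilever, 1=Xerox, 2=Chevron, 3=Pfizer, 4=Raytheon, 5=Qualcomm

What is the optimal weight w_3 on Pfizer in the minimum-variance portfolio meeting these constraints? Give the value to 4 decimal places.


0.1884

x=Σ⁻¹μ = [1.8593  1.3940  2.1533  2.2724  -0.2139  4.7052]
y=Σ⁻¹𝟙 = [24.3756  25.2008  18.7532  26.2631  9.7152  32.0398]
a=μᵀx=1.352592  b=𝟙ᵀx=12.170219  c=𝟙ᵀy=136.347722  D=ac−b²=36.308588
λ₁=(c·0.105−b)/D = (136.347722·0.105−12.170219)/36.308588 = 0.059113
λ₂=(a−b·0.105)/D = (1.352592−12.170219·0.105)/36.308588 = 0.002058
w* = 0.059113·x + 0.002058·y:
  w_0 = 0.059113·1.8593 + 0.002058·24.3756 = 0.1601  (Unilever)
  w_1 = 0.059113·1.3940 + 0.002058·25.2008 = 0.1343  (Xerox)
  w_2 = 0.059113·2.1533 + 0.002058·18.7532 = 0.1659  (Chevron)
  w_3 = 0.059113·2.2724 + 0.002058·26.2631 = 0.1884  (Pfizer)
  w_4 = 0.059113·-0.2139 + 0.002058·9.7152 = 0.0073  (Raytheon)
  w_5 = 0.059113·4.7052 + 0.002058·32.0398 = 0.3441  (Qualcomm)
Σw_i=1.0000  μᵀw=0.1050
σ²=wᵀΣw=λ₁·μ_p+λ₂ = 0.059113·0.105 + 0.002058 = 0.008265 ≈ 0.0083


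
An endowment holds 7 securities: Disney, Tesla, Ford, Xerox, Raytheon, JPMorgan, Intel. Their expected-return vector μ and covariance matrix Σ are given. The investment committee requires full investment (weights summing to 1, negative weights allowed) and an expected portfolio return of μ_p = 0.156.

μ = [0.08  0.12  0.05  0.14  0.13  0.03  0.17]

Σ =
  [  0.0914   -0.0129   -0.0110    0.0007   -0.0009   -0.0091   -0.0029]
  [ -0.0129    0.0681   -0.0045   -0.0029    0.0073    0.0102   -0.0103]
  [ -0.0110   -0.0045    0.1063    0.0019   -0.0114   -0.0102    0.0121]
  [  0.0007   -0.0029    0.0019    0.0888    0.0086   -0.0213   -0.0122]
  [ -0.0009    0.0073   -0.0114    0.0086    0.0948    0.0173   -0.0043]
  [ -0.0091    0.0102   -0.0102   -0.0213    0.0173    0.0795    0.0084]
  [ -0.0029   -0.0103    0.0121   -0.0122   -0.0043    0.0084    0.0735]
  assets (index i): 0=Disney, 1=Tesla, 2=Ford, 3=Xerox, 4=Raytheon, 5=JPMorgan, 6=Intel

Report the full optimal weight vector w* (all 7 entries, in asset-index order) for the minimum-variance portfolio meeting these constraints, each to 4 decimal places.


p=Σ⁻¹μ = [1.3942  2.4345  0.4898  1.9940  1.1653  0.2512  2.9989]
q=Σ⁻¹𝟙 = [16.9877  18.8991  11.9913  16.5875  7.2424  14.7680  16.4393]
a=μᵀp=1.376168  b=𝟙ᵀp=10.727939  c=𝟙ᵀq=102.915181  D=ac−b²=26.539928
λ₁=(c·0.156−b)/D = (102.915181·0.156−10.727939)/26.539928 = 0.200710
λ₂=(a−b·0.156)/D = (1.376168−10.727939·0.156)/26.539928 = -0.011205
w* = 0.200710·p + -0.011205·q:
  w_0 = 0.200710·1.3942 + -0.011205·16.9877 = 0.0895  (Disney)
  w_1 = 0.200710·2.4345 + -0.011205·18.8991 = 0.2769  (Tesla)
  w_2 = 0.200710·0.4898 + -0.011205·11.9913 = -0.0361  (Ford)
  w_3 = 0.200710·1.9940 + -0.011205·16.5875 = 0.2144  (Xerox)
  w_4 = 0.200710·1.1653 + -0.011205·7.2424 = 0.1527  (Raytheon)
  w_5 = 0.200710·0.2512 + -0.011205·14.7680 = -0.1151  (JPMorgan)
  w_6 = 0.200710·2.9989 + -0.011205·16.4393 = 0.4177  (Intel)
Σw_i=1.0000  μᵀw=0.1560
σ²=wᵀΣw=λ₁·μ_p+λ₂ = 0.200710·0.156 + -0.011205 = 0.020105 ≈ 0.0201

0.0895  0.2769  -0.0361  0.2144  0.1527  -0.1151  0.4177


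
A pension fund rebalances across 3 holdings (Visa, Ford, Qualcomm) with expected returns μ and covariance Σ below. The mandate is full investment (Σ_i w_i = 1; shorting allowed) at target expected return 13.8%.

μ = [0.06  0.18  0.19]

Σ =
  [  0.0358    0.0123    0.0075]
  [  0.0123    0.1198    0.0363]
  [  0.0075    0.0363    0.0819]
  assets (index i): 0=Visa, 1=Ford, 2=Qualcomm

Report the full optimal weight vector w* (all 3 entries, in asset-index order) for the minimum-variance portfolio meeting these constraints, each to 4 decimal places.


0.3856  0.1876  0.4268

p=Σ⁻¹μ = [0.9993  0.8371  1.8574]
q=Σ⁻¹𝟙 = [25.0533  3.2003  8.4973]
a=μᵀp=0.563536  b=𝟙ᵀp=3.693735  c=𝟙ᵀq=36.750853  D=ac−b²=7.066743
λ₁=(c·0.138−b)/D = (36.750853·0.138−3.693735)/7.066743 = 0.194981
λ₂=(a−b·0.138)/D = (0.563536−3.693735·0.138)/7.066743 = 0.007613
w* = 0.194981·p + 0.007613·q:
  w_0 = 0.194981·0.9993 + 0.007613·25.0533 = 0.3856  (Visa)
  w_1 = 0.194981·0.8371 + 0.007613·3.2003 = 0.1876  (Ford)
  w_2 = 0.194981·1.8574 + 0.007613·8.4973 = 0.4268  (Qualcomm)
Σw_i=1.0000  μᵀw=0.1380
σ²=wᵀΣw=λ₁·μ_p+λ₂ = 0.194981·0.138 + 0.007613 = 0.034521 ≈ 0.0345


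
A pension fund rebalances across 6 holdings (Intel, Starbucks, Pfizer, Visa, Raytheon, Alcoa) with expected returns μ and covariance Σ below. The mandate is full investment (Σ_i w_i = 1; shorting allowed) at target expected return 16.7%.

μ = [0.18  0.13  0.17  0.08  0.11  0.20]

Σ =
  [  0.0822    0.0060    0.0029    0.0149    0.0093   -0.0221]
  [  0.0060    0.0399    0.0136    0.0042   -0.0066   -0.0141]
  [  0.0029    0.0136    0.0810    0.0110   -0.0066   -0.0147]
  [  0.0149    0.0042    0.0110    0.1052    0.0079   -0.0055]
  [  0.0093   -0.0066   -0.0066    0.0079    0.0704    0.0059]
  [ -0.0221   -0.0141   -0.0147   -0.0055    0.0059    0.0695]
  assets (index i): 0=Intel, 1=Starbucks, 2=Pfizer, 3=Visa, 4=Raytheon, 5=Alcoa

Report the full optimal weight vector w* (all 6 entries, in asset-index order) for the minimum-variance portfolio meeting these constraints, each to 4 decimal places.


0.1960  0.2488  0.1509  0.0006  0.0786  0.3252

u=Σ⁻¹μ = [3.0007  4.0007  2.3277  0.0957  1.3270  5.0308]
v=Σ⁻¹𝟙 = [14.2715  29.9443  12.0322  5.4279  13.3962  26.8389]
a=μᵀu=2.615729  b=𝟙ᵀu=15.782716  c=𝟙ᵀv=101.911111  D=ac−b²=17.477682
λ₁=(c·0.167−b)/D = (101.911111·0.167−15.782716)/17.477682 = 0.070744
λ₂=(a−b·0.167)/D = (2.615729−15.782716·0.167)/17.477682 = -0.001143
w* = 0.070744·u + -0.001143·v:
  w_0 = 0.070744·3.0007 + -0.001143·14.2715 = 0.1960  (Intel)
  w_1 = 0.070744·4.0007 + -0.001143·29.9443 = 0.2488  (Starbucks)
  w_2 = 0.070744·2.3277 + -0.001143·12.0322 = 0.1509  (Pfizer)
  w_3 = 0.070744·0.0957 + -0.001143·5.4279 = 0.0006  (Visa)
  w_4 = 0.070744·1.3270 + -0.001143·13.3962 = 0.0786  (Raytheon)
  w_5 = 0.070744·5.0308 + -0.001143·26.8389 = 0.3252  (Alcoa)
Σw_i=1.0000  μᵀw=0.1670
σ²=wᵀΣw=λ₁·μ_p+λ₂ = 0.070744·0.167 + -0.001143 = 0.010671 ≈ 0.0107


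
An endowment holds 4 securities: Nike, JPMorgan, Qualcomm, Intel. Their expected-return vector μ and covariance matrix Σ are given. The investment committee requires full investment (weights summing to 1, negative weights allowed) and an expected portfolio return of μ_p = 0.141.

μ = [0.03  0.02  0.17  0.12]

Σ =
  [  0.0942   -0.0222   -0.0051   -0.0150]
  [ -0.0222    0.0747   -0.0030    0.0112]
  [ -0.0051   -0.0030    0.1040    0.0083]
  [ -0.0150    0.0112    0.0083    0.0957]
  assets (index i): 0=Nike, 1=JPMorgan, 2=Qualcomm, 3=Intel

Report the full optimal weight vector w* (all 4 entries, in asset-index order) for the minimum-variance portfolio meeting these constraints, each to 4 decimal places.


p=Σ⁻¹μ = [0.6760  0.3552  1.5838  1.1809]
q=Σ⁻¹𝟙 = [16.8582  17.2756  10.1271  10.1915]
a=μᵀp=0.438335  b=𝟙ᵀp=3.795842  c=𝟙ᵀq=54.452370  D=ac−b²=9.459966
λ₁=(c·0.141−b)/D = (54.452370·0.141−3.795842)/9.459966 = 0.410355
λ₂=(a−b·0.141)/D = (0.438335−3.795842·0.141)/9.459966 = -0.010241
w* = 0.410355·p + -0.010241·q:
  w_0 = 0.410355·0.6760 + -0.010241·16.8582 = 0.1047  (Nike)
  w_1 = 0.410355·0.3552 + -0.010241·17.2756 = -0.0312  (JPMorgan)
  w_2 = 0.410355·1.5838 + -0.010241·10.1271 = 0.5462  (Qualcomm)
  w_3 = 0.410355·1.1809 + -0.010241·10.1915 = 0.3802  (Intel)
Σw_i=1.0000  μᵀw=0.1410
σ²=wᵀΣw=λ₁·μ_p+λ₂ = 0.410355·0.141 + -0.010241 = 0.047619 ≈ 0.0476

0.1047  -0.0312  0.5462  0.3802


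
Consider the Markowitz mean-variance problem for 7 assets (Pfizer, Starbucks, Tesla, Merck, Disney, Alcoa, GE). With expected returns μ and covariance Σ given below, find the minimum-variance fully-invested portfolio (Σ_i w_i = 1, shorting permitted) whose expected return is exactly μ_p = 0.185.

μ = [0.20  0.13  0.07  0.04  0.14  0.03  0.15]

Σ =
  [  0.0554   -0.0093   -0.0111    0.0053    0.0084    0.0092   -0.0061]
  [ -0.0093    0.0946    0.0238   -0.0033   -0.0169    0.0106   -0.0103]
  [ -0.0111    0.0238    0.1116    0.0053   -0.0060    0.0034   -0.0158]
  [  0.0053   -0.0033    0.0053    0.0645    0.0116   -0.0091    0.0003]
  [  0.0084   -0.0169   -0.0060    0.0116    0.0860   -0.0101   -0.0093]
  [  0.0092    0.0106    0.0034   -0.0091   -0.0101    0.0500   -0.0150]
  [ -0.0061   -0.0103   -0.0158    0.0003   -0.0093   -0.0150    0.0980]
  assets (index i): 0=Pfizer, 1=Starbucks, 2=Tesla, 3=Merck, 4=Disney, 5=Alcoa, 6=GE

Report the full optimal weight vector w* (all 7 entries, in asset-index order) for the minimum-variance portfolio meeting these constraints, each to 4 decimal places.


0.4863  0.2239  0.0814  -0.1001  0.1882  -0.1045  0.2250

p=Σ⁻¹μ = [4.0446  2.0886  1.0233  0.0018  2.0346  0.4850  2.4342]
q=Σ⁻¹𝟙 = [16.1907  12.3066  10.1230  14.5474  16.3217  25.5331  19.5499]
a=μᵀp=1.816654  b=𝟙ᵀp=12.112004  c=𝟙ᵀq=114.572280  D=ac−b²=61.437501
λ₁=(c·0.185−b)/D = (114.572280·0.185−12.112004)/61.437501 = 0.147855
λ₂=(a−b·0.185)/D = (1.816654−12.112004·0.185)/61.437501 = -0.006902
w* = 0.147855·p + -0.006902·q:
  w_0 = 0.147855·4.0446 + -0.006902·16.1907 = 0.4863  (Pfizer)
  w_1 = 0.147855·2.0886 + -0.006902·12.3066 = 0.2239  (Starbucks)
  w_2 = 0.147855·1.0233 + -0.006902·10.1230 = 0.0814  (Tesla)
  w_3 = 0.147855·0.0018 + -0.006902·14.5474 = -0.1001  (Merck)
  w_4 = 0.147855·2.0346 + -0.006902·16.3217 = 0.1882  (Disney)
  w_5 = 0.147855·0.4850 + -0.006902·25.5331 = -0.1045  (Alcoa)
  w_6 = 0.147855·2.4342 + -0.006902·19.5499 = 0.2250  (GE)
Σw_i=1.0000  μᵀw=0.1850
σ²=wᵀΣw=λ₁·μ_p+λ₂ = 0.147855·0.185 + -0.006902 = 0.020451 ≈ 0.0205


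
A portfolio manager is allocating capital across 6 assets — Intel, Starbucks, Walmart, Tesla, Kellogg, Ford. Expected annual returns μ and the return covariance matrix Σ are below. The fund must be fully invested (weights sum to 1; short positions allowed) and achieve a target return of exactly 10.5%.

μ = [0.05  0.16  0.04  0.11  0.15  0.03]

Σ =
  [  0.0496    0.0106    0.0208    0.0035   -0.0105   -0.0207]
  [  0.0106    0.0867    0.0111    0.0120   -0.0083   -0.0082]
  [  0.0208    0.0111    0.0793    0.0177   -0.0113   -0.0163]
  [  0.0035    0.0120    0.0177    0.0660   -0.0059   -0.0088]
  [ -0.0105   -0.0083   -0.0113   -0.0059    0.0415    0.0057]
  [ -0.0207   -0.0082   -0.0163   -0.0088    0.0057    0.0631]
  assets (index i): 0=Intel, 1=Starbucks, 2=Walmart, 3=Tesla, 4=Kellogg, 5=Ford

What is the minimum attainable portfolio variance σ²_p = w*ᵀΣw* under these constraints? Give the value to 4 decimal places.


p=Σ⁻¹μ = [1.8521  1.9027  0.2770  1.7242  4.6159  1.2253]
q=Σ⁻¹𝟙 = [32.3310  10.2359  10.2333  15.9171  35.3272  29.4563]
a=μᵀp=1.326920  b=𝟙ᵀp=11.597283  c=𝟙ᵀq=133.500874  D=ac−b²=42.648000
λ₁=(c·0.105−b)/D = (133.500874·0.105−11.597283)/42.648000 = 0.056751
λ₂=(a−b·0.105)/D = (1.326920−11.597283·0.105)/42.648000 = 0.002561
w* = 0.056751·p + 0.002561·q:
  w_0 = 0.056751·1.8521 + 0.002561·32.3310 = 0.1879  (Intel)
  w_1 = 0.056751·1.9027 + 0.002561·10.2359 = 0.1342  (Starbucks)
  w_2 = 0.056751·0.2770 + 0.002561·10.2333 = 0.0419  (Walmart)
  w_3 = 0.056751·1.7242 + 0.002561·15.9171 = 0.1386  (Tesla)
  w_4 = 0.056751·4.6159 + 0.002561·35.3272 = 0.3524  (Kellogg)
  w_5 = 0.056751·1.2253 + 0.002561·29.4563 = 0.1450  (Ford)
Σw_i=1.0000  μᵀw=0.1050
σ²=wᵀΣw=λ₁·μ_p+λ₂ = 0.056751·0.105 + 0.002561 = 0.008519 ≈ 0.0085

0.0085


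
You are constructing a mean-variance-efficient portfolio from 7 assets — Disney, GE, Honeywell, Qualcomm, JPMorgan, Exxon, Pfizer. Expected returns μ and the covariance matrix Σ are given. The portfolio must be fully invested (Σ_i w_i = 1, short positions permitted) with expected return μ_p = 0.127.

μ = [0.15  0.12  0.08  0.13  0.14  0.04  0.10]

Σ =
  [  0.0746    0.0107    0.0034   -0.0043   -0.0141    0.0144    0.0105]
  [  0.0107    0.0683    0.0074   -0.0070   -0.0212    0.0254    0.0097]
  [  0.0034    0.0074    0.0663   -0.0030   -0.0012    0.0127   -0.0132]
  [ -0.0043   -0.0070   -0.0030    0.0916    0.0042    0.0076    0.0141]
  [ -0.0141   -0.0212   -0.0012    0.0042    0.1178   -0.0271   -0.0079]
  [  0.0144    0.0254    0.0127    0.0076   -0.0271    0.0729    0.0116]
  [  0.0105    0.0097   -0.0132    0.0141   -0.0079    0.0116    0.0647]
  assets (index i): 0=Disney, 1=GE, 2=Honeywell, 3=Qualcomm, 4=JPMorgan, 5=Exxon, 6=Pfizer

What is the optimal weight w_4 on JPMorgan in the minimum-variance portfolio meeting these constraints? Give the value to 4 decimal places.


u=Σ⁻¹μ = [2.0036  1.9992  1.2994  1.4912  1.7173  -0.4709  1.1550]
v=Σ⁻¹𝟙 = [11.0120  12.2571  15.1997  9.5910  14.2884  6.8085  13.3661]
a=μᵀu=1.175332  b=𝟙ᵀu=9.194775  c=𝟙ᵀv=82.522731  D=ac−b²=12.447727
λ₁=(c·0.127−b)/D = (82.522731·0.127−9.194775)/12.447727 = 0.103281
λ₂=(a−b·0.127)/D = (1.175332−9.194775·0.127)/12.447727 = 0.000610
w* = 0.103281·u + 0.000610·v:
  w_0 = 0.103281·2.0036 + 0.000610·11.0120 = 0.2137  (Disney)
  w_1 = 0.103281·1.9992 + 0.000610·12.2571 = 0.2140  (GE)
  w_2 = 0.103281·1.2994 + 0.000610·15.1997 = 0.1435  (Honeywell)
  w_3 = 0.103281·1.4912 + 0.000610·9.5910 = 0.1599  (Qualcomm)
  w_4 = 0.103281·1.7173 + 0.000610·14.2884 = 0.1861  (JPMorgan)
  w_5 = 0.103281·-0.4709 + 0.000610·6.8085 = -0.0445  (Exxon)
  w_6 = 0.103281·1.1550 + 0.000610·13.3661 = 0.1274  (Pfizer)
Σw_i=1.0000  μᵀw=0.1270
σ²=wᵀΣw=λ₁·μ_p+λ₂ = 0.103281·0.127 + 0.000610 = 0.013727 ≈ 0.0137

0.1861


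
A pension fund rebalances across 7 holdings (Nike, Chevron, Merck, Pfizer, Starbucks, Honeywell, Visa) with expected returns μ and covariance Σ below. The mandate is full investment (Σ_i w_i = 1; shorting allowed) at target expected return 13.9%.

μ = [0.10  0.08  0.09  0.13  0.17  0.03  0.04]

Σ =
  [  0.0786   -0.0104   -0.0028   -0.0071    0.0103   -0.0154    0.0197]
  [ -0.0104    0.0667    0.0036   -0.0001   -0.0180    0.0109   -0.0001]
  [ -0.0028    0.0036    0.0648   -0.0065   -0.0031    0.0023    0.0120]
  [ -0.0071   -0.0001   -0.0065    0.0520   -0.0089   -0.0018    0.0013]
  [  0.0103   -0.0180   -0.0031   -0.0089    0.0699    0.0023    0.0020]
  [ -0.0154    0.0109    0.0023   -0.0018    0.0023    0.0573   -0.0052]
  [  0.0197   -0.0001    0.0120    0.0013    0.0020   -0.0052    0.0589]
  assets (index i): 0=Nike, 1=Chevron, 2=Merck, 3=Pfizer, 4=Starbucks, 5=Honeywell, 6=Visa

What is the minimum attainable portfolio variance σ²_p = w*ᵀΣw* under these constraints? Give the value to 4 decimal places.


0.0135

g=Σ⁻¹μ = [1.7156  2.1818  1.9213  3.5656  3.2784  0.4335  -0.4342]
h=Σ⁻¹𝟙 = [17.3099  19.2387  16.6690  27.5968  20.1176  18.5765  8.1728]
a=μᵀg=1.535522  b=𝟙ᵀg=12.662075  c=𝟙ᵀh=127.681284  D=ac−b²=35.729263
λ₁=(c·0.139−b)/D = (127.681284·0.139−12.662075)/35.729263 = 0.142338
λ₂=(a−b·0.139)/D = (1.535522−12.662075·0.139)/35.729263 = -0.006284
w* = 0.142338·g + -0.006284·h:
  w_0 = 0.142338·1.7156 + -0.006284·17.3099 = 0.1354  (Nike)
  w_1 = 0.142338·2.1818 + -0.006284·19.2387 = 0.1897  (Chevron)
  w_2 = 0.142338·1.9213 + -0.006284·16.6690 = 0.1687  (Merck)
  w_3 = 0.142338·3.5656 + -0.006284·27.5968 = 0.3341  (Pfizer)
  w_4 = 0.142338·3.2784 + -0.006284·20.1176 = 0.3402  (Starbucks)
  w_5 = 0.142338·0.4335 + -0.006284·18.5765 = -0.0550  (Honeywell)
  w_6 = 0.142338·-0.4342 + -0.006284·8.1728 = -0.1132  (Visa)
Σw_i=1.0000  μᵀw=0.1390
σ²=wᵀΣw=λ₁·μ_p+λ₂ = 0.142338·0.139 + -0.006284 = 0.013501 ≈ 0.0135


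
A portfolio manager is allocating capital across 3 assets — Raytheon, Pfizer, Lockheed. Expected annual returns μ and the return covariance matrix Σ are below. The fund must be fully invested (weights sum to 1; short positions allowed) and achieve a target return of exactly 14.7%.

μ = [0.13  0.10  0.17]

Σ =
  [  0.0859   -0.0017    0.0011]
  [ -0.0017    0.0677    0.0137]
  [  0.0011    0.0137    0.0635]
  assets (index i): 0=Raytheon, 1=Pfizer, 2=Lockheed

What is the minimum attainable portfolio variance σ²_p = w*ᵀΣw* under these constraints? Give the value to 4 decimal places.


x=Σ⁻¹μ = [1.5025  1.0230  2.4304]
y=Σ⁻¹𝟙 = [11.7235  12.4639  12.8559]
a=μᵀx=0.710799  b=𝟙ᵀx=4.955942  c=𝟙ᵀy=37.043247  D=ac−b²=1.768958
λ₁=(c·0.147−b)/D = (37.043247·0.147−4.955942)/1.768958 = 0.276669
λ₂=(a−b·0.147)/D = (0.710799−4.955942·0.147)/1.768958 = -0.010020
w* = 0.276669·x + -0.010020·y:
  w_0 = 0.276669·1.5025 + -0.010020·11.7235 = 0.2982  (Raytheon)
  w_1 = 0.276669·1.0230 + -0.010020·12.4639 = 0.1582  (Pfizer)
  w_2 = 0.276669·2.4304 + -0.010020·12.8559 = 0.5436  (Lockheed)
Σw_i=1.0000  μᵀw=0.1470
σ²=wᵀΣw=λ₁·μ_p+λ₂ = 0.276669·0.147 + -0.010020 = 0.030651 ≈ 0.0307

0.0307


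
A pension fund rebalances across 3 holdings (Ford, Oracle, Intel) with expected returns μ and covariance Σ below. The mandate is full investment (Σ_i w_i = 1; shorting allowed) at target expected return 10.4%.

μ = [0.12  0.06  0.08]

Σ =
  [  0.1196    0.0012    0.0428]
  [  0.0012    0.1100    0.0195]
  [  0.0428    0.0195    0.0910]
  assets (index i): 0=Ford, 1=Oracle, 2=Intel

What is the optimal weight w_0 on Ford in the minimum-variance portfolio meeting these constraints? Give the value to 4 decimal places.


0.6900

x=Σ⁻¹μ = [0.8658  0.4702  0.3711]
y=Σ⁻¹𝟙 = [5.9559  7.8736  6.5006]
a=μᵀx=0.161802  b=𝟙ᵀx=1.707169  c=𝟙ᵀy=20.330049  D=ac−b²=0.375007
λ₁=(c·0.104−b)/D = (20.330049·0.104−1.707169)/0.375007 = 1.085728
λ₂=(a−b·0.104)/D = (0.161802−1.707169·0.104)/0.375007 = -0.041983
w* = 1.085728·x + -0.041983·y:
  w_0 = 1.085728·0.8658 + -0.041983·5.9559 = 0.6900  (Ford)
  w_1 = 1.085728·0.4702 + -0.041983·7.8736 = 0.1800  (Oracle)
  w_2 = 1.085728·0.3711 + -0.041983·6.5006 = 0.1300  (Intel)
Σw_i=1.0000  μᵀw=0.1040
σ²=wᵀΣw=λ₁·μ_p+λ₂ = 1.085728·0.104 + -0.041983 = 0.070932 ≈ 0.0709


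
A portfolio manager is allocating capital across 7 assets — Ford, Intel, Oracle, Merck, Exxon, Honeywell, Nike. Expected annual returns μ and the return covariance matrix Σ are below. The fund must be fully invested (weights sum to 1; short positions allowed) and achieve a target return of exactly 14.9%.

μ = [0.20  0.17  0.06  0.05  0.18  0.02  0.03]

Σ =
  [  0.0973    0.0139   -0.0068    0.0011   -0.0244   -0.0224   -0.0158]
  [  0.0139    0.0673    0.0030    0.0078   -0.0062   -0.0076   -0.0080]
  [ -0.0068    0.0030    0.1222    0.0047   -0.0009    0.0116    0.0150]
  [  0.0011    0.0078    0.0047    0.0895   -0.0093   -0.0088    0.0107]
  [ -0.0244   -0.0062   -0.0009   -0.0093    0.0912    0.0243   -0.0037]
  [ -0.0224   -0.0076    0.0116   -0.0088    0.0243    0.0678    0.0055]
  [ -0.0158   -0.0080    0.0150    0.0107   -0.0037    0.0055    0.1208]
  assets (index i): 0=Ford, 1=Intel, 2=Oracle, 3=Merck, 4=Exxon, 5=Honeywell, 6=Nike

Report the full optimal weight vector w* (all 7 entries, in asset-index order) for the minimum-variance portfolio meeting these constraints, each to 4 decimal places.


p=Σ⁻¹μ = [2.6637  2.2772  0.4627  0.5470  2.8379  0.3472  0.7128]
q=Σ⁻¹𝟙 = [17.3979  13.9764  5.7108  11.3987  13.6659  16.9050  9.4094]
a=μᵀp=1.514118  b=𝟙ᵀp=9.848389  c=𝟙ᵀq=88.464115  D=ac−b²=36.954374
λ₁=(c·0.149−b)/D = (88.464115·0.149−9.848389)/36.954374 = 0.090186
λ₂=(a−b·0.149)/D = (1.514118−9.848389·0.149)/36.954374 = 0.001264
w* = 0.090186·p + 0.001264·q:
  w_0 = 0.090186·2.6637 + 0.001264·17.3979 = 0.2622  (Ford)
  w_1 = 0.090186·2.2772 + 0.001264·13.9764 = 0.2230  (Intel)
  w_2 = 0.090186·0.4627 + 0.001264·5.7108 = 0.0490  (Oracle)
  w_3 = 0.090186·0.5470 + 0.001264·11.3987 = 0.0637  (Merck)
  w_4 = 0.090186·2.8379 + 0.001264·13.6659 = 0.2732  (Exxon)
  w_5 = 0.090186·0.3472 + 0.001264·16.9050 = 0.0527  (Honeywell)
  w_6 = 0.090186·0.7128 + 0.001264·9.4094 = 0.0762  (Nike)
Σw_i=1.0000  μᵀw=0.1490
σ²=wᵀΣw=λ₁·μ_p+λ₂ = 0.090186·0.149 + 0.001264 = 0.014702 ≈ 0.0147

0.2622  0.2230  0.0490  0.0637  0.2732  0.0527  0.0762


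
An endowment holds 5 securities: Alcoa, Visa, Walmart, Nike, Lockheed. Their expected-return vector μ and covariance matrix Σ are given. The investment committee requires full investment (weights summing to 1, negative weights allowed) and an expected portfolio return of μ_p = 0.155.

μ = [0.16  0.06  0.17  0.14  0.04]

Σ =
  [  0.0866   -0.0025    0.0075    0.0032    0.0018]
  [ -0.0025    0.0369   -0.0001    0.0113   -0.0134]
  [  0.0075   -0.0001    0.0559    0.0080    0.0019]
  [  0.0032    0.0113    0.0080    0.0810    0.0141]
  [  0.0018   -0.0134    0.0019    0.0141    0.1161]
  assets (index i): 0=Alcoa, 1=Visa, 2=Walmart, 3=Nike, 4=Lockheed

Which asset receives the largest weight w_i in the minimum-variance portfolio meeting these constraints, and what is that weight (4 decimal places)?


u=Σ⁻¹μ = [1.6127  1.5072  2.6540  1.1380  0.3118]
v=Σ⁻¹𝟙 = [10.7007  30.6725  15.5319  4.1553  11.2287]
a=μᵀu=0.971442  b=𝟙ᵀu=7.223782  c=𝟙ᵀv=72.289112  D=ac−b²=18.041617
λ₁=(c·0.155−b)/D = (72.289112·0.155−7.223782)/18.041617 = 0.220658
λ₂=(a−b·0.155)/D = (0.971442−7.223782·0.155)/18.041617 = -0.008217
w* = 0.220658·u + -0.008217·v:
  w_0 = 0.220658·1.6127 + -0.008217·10.7007 = 0.2679  (Alcoa)
  w_1 = 0.220658·1.5072 + -0.008217·30.6725 = 0.0806  (Visa)
  w_2 = 0.220658·2.6540 + -0.008217·15.5319 = 0.4580  (Walmart)
  w_3 = 0.220658·1.1380 + -0.008217·4.1553 = 0.2170  (Nike)
  w_4 = 0.220658·0.3118 + -0.008217·11.2287 = -0.0235  (Lockheed)
Σw_i=1.0000  μᵀw=0.1550
σ²=wᵀΣw=λ₁·μ_p+λ₂ = 0.220658·0.155 + -0.008217 = 0.025985 ≈ 0.0260

Walmart (0.4580)


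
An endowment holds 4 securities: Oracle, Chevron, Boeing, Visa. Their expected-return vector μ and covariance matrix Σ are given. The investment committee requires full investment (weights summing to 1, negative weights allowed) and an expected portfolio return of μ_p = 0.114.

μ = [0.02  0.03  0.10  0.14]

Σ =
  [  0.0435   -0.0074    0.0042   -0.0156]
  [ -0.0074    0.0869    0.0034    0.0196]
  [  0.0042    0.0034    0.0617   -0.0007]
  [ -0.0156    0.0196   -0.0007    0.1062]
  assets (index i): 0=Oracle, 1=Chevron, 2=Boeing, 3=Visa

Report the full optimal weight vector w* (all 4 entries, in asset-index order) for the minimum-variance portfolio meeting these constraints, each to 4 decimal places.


x=Σ⁻¹μ = [0.8305  0.0281  1.5791  1.4455]
y=Σ⁻¹𝟙 = [27.6268  10.7033  13.8686  11.5904]
a=μᵀx=0.377726  b=𝟙ᵀx=3.883148  c=𝟙ᵀy=63.789050  D=ac−b²=9.015948
λ₁=(c·0.114−b)/D = (63.789050·0.114−3.883148)/9.015948 = 0.375868
λ₂=(a−b·0.114)/D = (0.377726−3.883148·0.114)/9.015948 = -0.007204
w* = 0.375868·x + -0.007204·y:
  w_0 = 0.375868·0.8305 + -0.007204·27.6268 = 0.1131  (Oracle)
  w_1 = 0.375868·0.0281 + -0.007204·10.7033 = -0.0665  (Chevron)
  w_2 = 0.375868·1.5791 + -0.007204·13.8686 = 0.4936  (Boeing)
  w_3 = 0.375868·1.4455 + -0.007204·11.5904 = 0.4598  (Visa)
Σw_i=1.0000  μᵀw=0.1140
σ²=wᵀΣw=λ₁·μ_p+λ₂ = 0.375868·0.114 + -0.007204 = 0.035645 ≈ 0.0356

0.1131  -0.0665  0.4936  0.4598


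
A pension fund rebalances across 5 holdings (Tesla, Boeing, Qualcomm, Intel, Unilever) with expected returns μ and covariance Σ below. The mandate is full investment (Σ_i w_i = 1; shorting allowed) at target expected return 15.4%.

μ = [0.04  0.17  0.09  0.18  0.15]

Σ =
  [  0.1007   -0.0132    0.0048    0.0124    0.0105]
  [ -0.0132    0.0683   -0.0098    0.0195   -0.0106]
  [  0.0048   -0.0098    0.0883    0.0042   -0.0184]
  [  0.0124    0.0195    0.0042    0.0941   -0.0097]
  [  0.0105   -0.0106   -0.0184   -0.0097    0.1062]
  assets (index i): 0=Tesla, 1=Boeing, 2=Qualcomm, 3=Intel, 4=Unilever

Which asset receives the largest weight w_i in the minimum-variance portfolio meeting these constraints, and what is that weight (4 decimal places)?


Boeing (0.3426)

x=Σ⁻¹μ = [0.2738  2.6863  1.6655  1.4597  2.0754]
y=Σ⁻¹𝟙 = [9.5161  19.0616  15.4693  6.1363  13.6186]
a=μᵀx=1.191567  b=𝟙ᵀx=8.160678  c=𝟙ᵀy=63.801919  D=ac−b²=9.427608
λ₁=(c·0.154−b)/D = (63.801919·0.154−8.160678)/9.427608 = 0.176590
λ₂=(a−b·0.154)/D = (1.191567−8.160678·0.154)/9.427608 = -0.006913
w* = 0.176590·x + -0.006913·y:
  w_0 = 0.176590·0.2738 + -0.006913·9.5161 = -0.0174  (Tesla)
  w_1 = 0.176590·2.6863 + -0.006913·19.0616 = 0.3426  (Boeing)
  w_2 = 0.176590·1.6655 + -0.006913·15.4693 = 0.1872  (Qualcomm)
  w_3 = 0.176590·1.4597 + -0.006913·6.1363 = 0.2153  (Intel)
  w_4 = 0.176590·2.0754 + -0.006913·13.6186 = 0.2723  (Unilever)
Σw_i=1.0000  μᵀw=0.1540
σ²=wᵀΣw=λ₁·μ_p+λ₂ = 0.176590·0.154 + -0.006913 = 0.020281 ≈ 0.0203


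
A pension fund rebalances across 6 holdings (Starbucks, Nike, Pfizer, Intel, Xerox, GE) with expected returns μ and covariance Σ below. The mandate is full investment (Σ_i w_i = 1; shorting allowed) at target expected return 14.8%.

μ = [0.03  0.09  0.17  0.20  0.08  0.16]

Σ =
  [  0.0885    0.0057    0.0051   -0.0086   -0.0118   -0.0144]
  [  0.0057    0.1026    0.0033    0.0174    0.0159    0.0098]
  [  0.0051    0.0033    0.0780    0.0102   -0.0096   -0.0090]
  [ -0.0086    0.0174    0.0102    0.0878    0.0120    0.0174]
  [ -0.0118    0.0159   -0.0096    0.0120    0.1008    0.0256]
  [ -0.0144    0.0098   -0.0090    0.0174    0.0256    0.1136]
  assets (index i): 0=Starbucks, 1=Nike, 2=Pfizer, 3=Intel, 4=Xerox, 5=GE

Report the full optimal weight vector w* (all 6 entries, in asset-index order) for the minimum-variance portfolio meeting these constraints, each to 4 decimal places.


0.1138  0.0492  0.3134  0.2501  0.0863  0.1873

p=Σ⁻¹μ = [0.6375  0.2845  2.1070  1.7221  0.5003  1.2551]
q=Σ⁻¹𝟙 = [13.4353  5.1843  12.7762  7.3959  9.0033  7.9091]
a=μᵀp=0.988177  b=𝟙ᵀp=6.506513  c=𝟙ᵀq=55.704187  D=ac−b²=12.710887
λ₁=(c·0.148−b)/D = (55.704187·0.148−6.506513)/12.710887 = 0.136710
λ₂=(a−b·0.148)/D = (0.988177−6.506513·0.148)/12.710887 = 0.001984
w* = 0.136710·p + 0.001984·q:
  w_0 = 0.136710·0.6375 + 0.001984·13.4353 = 0.1138  (Starbucks)
  w_1 = 0.136710·0.2845 + 0.001984·5.1843 = 0.0492  (Nike)
  w_2 = 0.136710·2.1070 + 0.001984·12.7762 = 0.3134  (Pfizer)
  w_3 = 0.136710·1.7221 + 0.001984·7.3959 = 0.2501  (Intel)
  w_4 = 0.136710·0.5003 + 0.001984·9.0033 = 0.0863  (Xerox)
  w_5 = 0.136710·1.2551 + 0.001984·7.9091 = 0.1873  (GE)
Σw_i=1.0000  μᵀw=0.1480
σ²=wᵀΣw=λ₁·μ_p+λ₂ = 0.136710·0.148 + 0.001984 = 0.022217 ≈ 0.0222


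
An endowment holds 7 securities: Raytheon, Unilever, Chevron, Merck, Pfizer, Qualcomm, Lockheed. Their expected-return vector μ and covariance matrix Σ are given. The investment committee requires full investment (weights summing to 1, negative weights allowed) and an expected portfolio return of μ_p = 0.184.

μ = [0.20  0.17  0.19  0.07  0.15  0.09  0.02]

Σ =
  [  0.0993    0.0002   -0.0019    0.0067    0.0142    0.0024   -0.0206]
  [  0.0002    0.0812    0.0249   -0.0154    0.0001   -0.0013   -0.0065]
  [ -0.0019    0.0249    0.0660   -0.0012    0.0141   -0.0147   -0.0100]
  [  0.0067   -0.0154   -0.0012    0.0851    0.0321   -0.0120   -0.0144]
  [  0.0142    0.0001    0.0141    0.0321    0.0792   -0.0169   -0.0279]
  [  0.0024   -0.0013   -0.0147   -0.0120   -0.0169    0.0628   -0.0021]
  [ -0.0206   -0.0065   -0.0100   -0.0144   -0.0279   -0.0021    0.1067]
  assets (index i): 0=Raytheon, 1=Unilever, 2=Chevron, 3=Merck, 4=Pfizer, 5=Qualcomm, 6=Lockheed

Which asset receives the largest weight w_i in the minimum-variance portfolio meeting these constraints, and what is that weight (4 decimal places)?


x=Σ⁻¹μ = [2.0071  1.5729  2.8385  0.9768  1.7824  2.7729  1.5893]
y=Σ⁻¹𝟙 = [10.8227  11.8809  17.3040  15.1218  14.3681  27.2359  20.1409]
a=μᵀx=1.825212  b=𝟙ᵀx=13.539834  c=𝟙ᵀy=116.874230  D=ac−b²=29.993133
λ₁=(c·0.184−b)/D = (116.874230·0.184−13.539834)/29.993133 = 0.265562
λ₂=(a−b·0.184)/D = (1.825212−13.539834·0.184)/29.993133 = -0.022209
w* = 0.265562·x + -0.022209·y:
  w_0 = 0.265562·2.0071 + -0.022209·10.8227 = 0.2927  (Raytheon)
  w_1 = 0.265562·1.5729 + -0.022209·11.8809 = 0.1538  (Unilever)
  w_2 = 0.265562·2.8385 + -0.022209·17.3040 = 0.3695  (Chevron)
  w_3 = 0.265562·0.9768 + -0.022209·15.1218 = -0.0764  (Merck)
  w_4 = 0.265562·1.7824 + -0.022209·14.3681 = 0.1542  (Pfizer)
  w_5 = 0.265562·2.7729 + -0.022209·27.2359 = 0.1315  (Qualcomm)
  w_6 = 0.265562·1.5893 + -0.022209·20.1409 = -0.0253  (Lockheed)
Σw_i=1.0000  μᵀw=0.1840
σ²=wᵀΣw=λ₁·μ_p+λ₂ = 0.265562·0.184 + -0.022209 = 0.026654 ≈ 0.0267

Chevron (0.3695)


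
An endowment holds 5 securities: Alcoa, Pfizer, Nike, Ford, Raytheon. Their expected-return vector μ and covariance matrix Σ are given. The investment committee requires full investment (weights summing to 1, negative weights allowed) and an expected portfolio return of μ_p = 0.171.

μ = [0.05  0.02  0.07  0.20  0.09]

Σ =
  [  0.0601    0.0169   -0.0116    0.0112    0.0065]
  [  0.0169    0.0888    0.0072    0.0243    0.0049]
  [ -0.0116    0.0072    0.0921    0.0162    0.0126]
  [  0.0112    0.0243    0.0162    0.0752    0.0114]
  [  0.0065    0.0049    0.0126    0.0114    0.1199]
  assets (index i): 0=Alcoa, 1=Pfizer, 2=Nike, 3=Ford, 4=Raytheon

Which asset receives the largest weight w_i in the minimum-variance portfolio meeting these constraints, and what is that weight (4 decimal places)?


g=Σ⁻¹μ = [0.5414  -0.6556  0.3513  2.6454  0.4596]
h=Σ⁻¹𝟙 = [15.3792  5.4989  10.5239  6.1152  5.5945]
a=μᵀg=0.609000  b=𝟙ᵀg=3.342157  c=𝟙ᵀh=43.111721  D=ac−b²=15.085034
λ₁=(c·0.171−b)/D = (43.111721·0.171−3.342157)/15.085034 = 0.267149
λ₂=(a−b·0.171)/D = (0.609000−3.342157·0.171)/15.085034 = 0.002485
w* = 0.267149·g + 0.002485·h:
  w_0 = 0.267149·0.5414 + 0.002485·15.3792 = 0.1829  (Alcoa)
  w_1 = 0.267149·-0.6556 + 0.002485·5.4989 = -0.1615  (Pfizer)
  w_2 = 0.267149·0.3513 + 0.002485·10.5239 = 0.1200  (Nike)
  w_3 = 0.267149·2.6454 + 0.002485·6.1152 = 0.7219  (Ford)
  w_4 = 0.267149·0.4596 + 0.002485·5.5945 = 0.1367  (Raytheon)
Σw_i=1.0000  μᵀw=0.1710
σ²=wᵀΣw=λ₁·μ_p+λ₂ = 0.267149·0.171 + 0.002485 = 0.048168 ≈ 0.0482

Ford (0.7219)


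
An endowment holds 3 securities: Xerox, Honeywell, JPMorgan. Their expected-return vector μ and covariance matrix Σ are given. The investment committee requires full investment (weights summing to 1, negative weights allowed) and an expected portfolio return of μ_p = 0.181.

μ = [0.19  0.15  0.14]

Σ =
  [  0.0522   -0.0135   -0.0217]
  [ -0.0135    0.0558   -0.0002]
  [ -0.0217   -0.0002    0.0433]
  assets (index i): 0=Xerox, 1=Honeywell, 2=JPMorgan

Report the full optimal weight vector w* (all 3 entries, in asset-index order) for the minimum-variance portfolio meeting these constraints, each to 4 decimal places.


0.7942  0.1290  0.0768

x=Σ⁻¹μ = [7.8106  4.6035  7.1688]
y=Σ⁻¹𝟙 = [45.9356  29.2004  46.2504]
a=μᵀx=3.178166  b=𝟙ᵀx=19.582880  c=𝟙ᵀy=121.386400  D=ac−b²=2.296917
λ₁=(c·0.181−b)/D = (121.386400·0.181−19.582880)/2.296917 = 1.039680
λ₂=(a−b·0.181)/D = (3.178166−19.582880·0.181)/2.296917 = -0.159490
w* = 1.039680·x + -0.159490·y:
  w_0 = 1.039680·7.8106 + -0.159490·45.9356 = 0.7942  (Xerox)
  w_1 = 1.039680·4.6035 + -0.159490·29.2004 = 0.1290  (Honeywell)
  w_2 = 1.039680·7.1688 + -0.159490·46.2504 = 0.0768  (JPMorgan)
Σw_i=1.0000  μᵀw=0.1810
σ²=wᵀΣw=λ₁·μ_p+λ₂ = 1.039680·0.181 + -0.159490 = 0.028692 ≈ 0.0287
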